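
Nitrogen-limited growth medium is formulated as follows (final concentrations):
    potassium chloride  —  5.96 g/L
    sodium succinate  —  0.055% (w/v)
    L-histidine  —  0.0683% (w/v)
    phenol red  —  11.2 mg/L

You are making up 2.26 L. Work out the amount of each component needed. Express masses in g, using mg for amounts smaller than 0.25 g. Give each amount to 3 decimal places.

potassium chloride 13.470 g; sodium succinate 1.243 g; L-histidine 1.544 g; phenol red 25.312 mg

Working volume: 2.26 L.
potassium chloride: 5.96 g/L × 2.26 L = 13.470 g
sodium succinate: 0.055 g per 100 mL × 2260 mL ÷ 100 = 1.243 g
L-histidine: 0.0683% w/v = 0.683 g/L → 0.683 × 2.26 L = 1.544 g
phenol red: 11.2 mg/L × 2.26 L = 25.312 mg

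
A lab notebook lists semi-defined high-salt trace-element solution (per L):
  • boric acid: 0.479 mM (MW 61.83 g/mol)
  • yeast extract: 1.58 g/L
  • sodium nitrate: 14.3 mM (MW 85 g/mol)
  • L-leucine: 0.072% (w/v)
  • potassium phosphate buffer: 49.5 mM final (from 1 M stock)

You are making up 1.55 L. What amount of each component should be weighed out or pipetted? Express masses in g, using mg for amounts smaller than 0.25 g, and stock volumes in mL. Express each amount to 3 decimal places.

Working volume: 1.55 L.
boric acid: 0.479 mmol/L × 61.83 mg/mmol × 1.55 L = 45.906 mg
yeast extract: 1.58 g/L × 1.55 L = 2.449 g
sodium nitrate: 14.3 mmol/L × 85 g/mol × 1.55 L ÷ 1000 = 1.884 g
L-leucine: 0.072 g per 100 mL × 1550 mL ÷ 100 = 1.116 g
potassium phosphate buffer: V = C2·V2/C1 = 49.5 mM × 1550 mL ÷ 1000 mM = 76.725 mL

boric acid 45.906 mg; yeast extract 2.449 g; sodium nitrate 1.884 g; L-leucine 1.116 g; potassium phosphate buffer 76.725 mL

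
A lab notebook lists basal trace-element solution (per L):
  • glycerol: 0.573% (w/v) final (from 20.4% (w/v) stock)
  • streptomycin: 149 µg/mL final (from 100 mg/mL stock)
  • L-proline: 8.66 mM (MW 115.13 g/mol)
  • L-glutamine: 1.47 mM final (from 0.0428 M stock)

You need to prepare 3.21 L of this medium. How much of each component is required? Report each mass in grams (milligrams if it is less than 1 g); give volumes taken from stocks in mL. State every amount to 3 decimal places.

Working volume: 3.21 L.
glycerol: dilute stock: 0.573% ÷ 20.4% × 3210 mL = 90.163 mL
streptomycin: V = C2·V2/C1 = 149 µg/mL × 3210 mL ÷ 100000 µg/mL = 4.783 mL
L-proline: 8.66 mmol/L × 115.13 g/mol × 3.21 L ÷ 1000 = 3.200 g
L-glutamine: dilute stock: 1.47 mM × 3210 mL ÷ 42.8 mM = 110.250 mL

glycerol 90.163 mL; streptomycin 4.783 mL; L-proline 3.200 g; L-glutamine 110.250 mL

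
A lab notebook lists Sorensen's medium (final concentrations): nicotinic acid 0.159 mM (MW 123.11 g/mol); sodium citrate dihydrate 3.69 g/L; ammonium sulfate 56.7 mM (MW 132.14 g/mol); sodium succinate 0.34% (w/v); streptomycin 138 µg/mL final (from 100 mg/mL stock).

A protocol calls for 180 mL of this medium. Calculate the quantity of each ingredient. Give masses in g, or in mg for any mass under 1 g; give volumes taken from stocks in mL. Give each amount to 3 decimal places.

nicotinic acid 3.523 mg; sodium citrate dihydrate 664.200 mg; ammonium sulfate 1.349 g; sodium succinate 612.000 mg; streptomycin 0.248 mL

Scale factor relative to 1 L: 0.18.
nicotinic acid: 0.159 mmol/L × 123.11 mg/mmol × 0.18 L = 3.523 mg
sodium citrate dihydrate: 3.69 g/L × 0.18 L = 0.6642 g = 664.200 mg
ammonium sulfate: 56.7 mmol/L × 132.14 g/mol × 0.18 L ÷ 1000 = 1.349 g
sodium succinate: 0.34 g per 100 mL × 180 mL ÷ 100 = 0.612 g = 612.000 mg
streptomycin: V = C2·V2/C1 = 138 µg/mL × 180 mL ÷ 100000 µg/mL = 0.248 mL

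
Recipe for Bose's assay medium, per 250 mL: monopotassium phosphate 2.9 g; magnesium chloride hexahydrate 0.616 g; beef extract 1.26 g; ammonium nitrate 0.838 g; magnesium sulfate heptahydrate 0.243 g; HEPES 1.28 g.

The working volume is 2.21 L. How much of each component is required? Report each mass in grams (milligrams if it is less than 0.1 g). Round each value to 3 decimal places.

monopotassium phosphate 25.636 g; magnesium chloride hexahydrate 5.445 g; beef extract 11.138 g; ammonium nitrate 7.408 g; magnesium sulfate heptahydrate 2.148 g; HEPES 11.315 g

Scale factor = 2210 mL / 250 mL = 8.84.
monopotassium phosphate: 2.9 g × (2210 mL / 250 mL) = 25.636 g
magnesium chloride hexahydrate: 0.616 g × (2210 mL / 250 mL) = 5.445 g
beef extract: 1.26 g × (2210 mL / 250 mL) = 11.138 g
ammonium nitrate: 0.838 g × (2210 mL / 250 mL) = 7.408 g
magnesium sulfate heptahydrate: 0.243 g × (2210 mL / 250 mL) = 2.148 g
HEPES: 1.28 g × (2210 mL / 250 mL) = 11.315 g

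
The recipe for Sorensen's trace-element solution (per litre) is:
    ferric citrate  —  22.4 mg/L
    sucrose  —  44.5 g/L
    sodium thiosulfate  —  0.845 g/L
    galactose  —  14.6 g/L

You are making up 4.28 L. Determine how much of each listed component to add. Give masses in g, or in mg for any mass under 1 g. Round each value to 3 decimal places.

Working volume: 4.28 L.
ferric citrate: 22.4 mg/L × 4.28 L = 95.872 mg
sucrose: 44.5 g/L × 4.28 L = 190.460 g
sodium thiosulfate: 0.845 g/L × 4.28 L = 3.617 g
galactose: 14.6 g/L × 4.28 L = 62.488 g

ferric citrate 95.872 mg; sucrose 190.460 g; sodium thiosulfate 3.617 g; galactose 62.488 g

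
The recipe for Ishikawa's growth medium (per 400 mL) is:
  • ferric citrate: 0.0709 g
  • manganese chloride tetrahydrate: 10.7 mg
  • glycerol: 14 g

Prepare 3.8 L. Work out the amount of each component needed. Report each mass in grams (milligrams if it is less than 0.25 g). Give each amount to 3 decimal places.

Scale factor = 3800 mL / 400 mL = 9.5.
ferric citrate: 0.0709 g × (3800 mL / 400 mL) = 0.674 g
manganese chloride tetrahydrate: 10.7 mg × (3800 mL / 400 mL) = 101.650 mg
glycerol: 14 g × (3800 mL / 400 mL) = 133.000 g

ferric citrate 0.674 g; manganese chloride tetrahydrate 101.650 mg; glycerol 133.000 g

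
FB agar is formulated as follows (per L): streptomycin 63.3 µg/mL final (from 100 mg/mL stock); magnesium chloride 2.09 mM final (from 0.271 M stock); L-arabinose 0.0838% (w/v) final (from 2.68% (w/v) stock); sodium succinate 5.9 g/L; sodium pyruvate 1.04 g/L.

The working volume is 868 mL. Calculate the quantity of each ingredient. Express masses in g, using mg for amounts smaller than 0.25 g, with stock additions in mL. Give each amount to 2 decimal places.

streptomycin 0.55 mL; magnesium chloride 6.69 mL; L-arabinose 27.14 mL; sodium succinate 5.12 g; sodium pyruvate 0.90 g

Scale factor relative to 1 L: 0.868.
streptomycin: C1V1 = C2V2 → 63.3 µg/mL × 868 mL ÷ 100000 µg/mL = 0.55 mL
magnesium chloride: C1V1 = C2V2 → 2.09 mM × 868 mL ÷ 271 mM = 6.69 mL
L-arabinose: dilute stock: 0.0838% ÷ 2.68% × 868 mL = 27.14 mL
sodium succinate: 5.9 g/L × 0.868 L = 5.12 g
sodium pyruvate: 1.04 g/L × 0.868 L = 0.90 g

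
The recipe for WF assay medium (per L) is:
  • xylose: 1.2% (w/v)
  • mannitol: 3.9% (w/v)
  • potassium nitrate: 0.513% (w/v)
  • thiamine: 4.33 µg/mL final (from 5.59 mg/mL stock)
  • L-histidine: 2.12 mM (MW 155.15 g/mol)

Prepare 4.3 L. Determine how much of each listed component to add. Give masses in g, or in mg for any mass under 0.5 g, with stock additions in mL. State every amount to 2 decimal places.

xylose 51.60 g; mannitol 167.70 g; potassium nitrate 22.06 g; thiamine 3.33 mL; L-histidine 1.41 g

Working volume: 4.3 L.
xylose: 1.2% w/v = 12 g/L → 12 × 4.3 L = 51.60 g
mannitol: 3.9 g per 100 mL × 4300 mL ÷ 100 = 167.70 g
potassium nitrate: 0.513% w/v = 5.13 g/L → 5.13 × 4.3 L = 22.06 g
thiamine: dilute stock: 4.33 µg/mL × 4300 mL ÷ 5590 µg/mL = 3.33 mL
L-histidine: 2.12 mmol/L × 155.15 g/mol × 4.3 L ÷ 1000 = 1.41 g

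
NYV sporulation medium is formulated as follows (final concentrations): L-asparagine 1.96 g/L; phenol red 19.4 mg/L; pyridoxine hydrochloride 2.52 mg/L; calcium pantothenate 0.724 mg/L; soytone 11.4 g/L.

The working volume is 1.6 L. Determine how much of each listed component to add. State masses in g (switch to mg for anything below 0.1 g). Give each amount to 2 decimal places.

L-asparagine 3.14 g; phenol red 31.04 mg; pyridoxine hydrochloride 4.03 mg; calcium pantothenate 1.16 mg; soytone 18.24 g

Working volume: 1.6 L.
L-asparagine: 1.96 g/L × 1.6 L = 3.14 g
phenol red: 19.4 mg/L × 1.6 L = 31.04 mg
pyridoxine hydrochloride: 2.52 mg/L × 1.6 L = 4.03 mg
calcium pantothenate: 0.724 mg/L × 1.6 L = 1.16 mg
soytone: 11.4 g/L × 1.6 L = 18.24 g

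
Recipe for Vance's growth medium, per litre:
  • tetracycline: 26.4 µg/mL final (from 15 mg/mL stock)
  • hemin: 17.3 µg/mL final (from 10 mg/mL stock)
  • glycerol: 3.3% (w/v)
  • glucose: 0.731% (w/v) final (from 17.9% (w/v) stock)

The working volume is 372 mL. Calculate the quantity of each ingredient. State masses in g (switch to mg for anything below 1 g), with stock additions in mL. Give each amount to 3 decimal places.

tetracycline 0.655 mL; hemin 0.644 mL; glycerol 12.276 g; glucose 15.192 mL

Scale factor relative to 1 L: 0.372.
tetracycline: C1V1 = C2V2 → 26.4 µg/mL × 372 mL ÷ 15000 µg/mL = 0.655 mL
hemin: V = C2·V2/C1 = 17.3 µg/mL × 372 mL ÷ 10000 µg/mL = 0.644 mL
glycerol: 3.3 g per 100 mL × 372 mL ÷ 100 = 12.276 g
glucose: dilute stock: 0.731% ÷ 17.9% × 372 mL = 15.192 mL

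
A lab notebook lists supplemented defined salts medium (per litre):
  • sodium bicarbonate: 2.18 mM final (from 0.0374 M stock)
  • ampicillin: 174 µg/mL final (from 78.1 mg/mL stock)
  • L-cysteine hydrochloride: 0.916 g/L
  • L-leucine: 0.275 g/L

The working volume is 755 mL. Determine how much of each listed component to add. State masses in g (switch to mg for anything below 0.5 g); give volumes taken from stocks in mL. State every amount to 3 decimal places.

sodium bicarbonate 44.008 mL; ampicillin 1.682 mL; L-cysteine hydrochloride 0.692 g; L-leucine 207.625 mg

Working volume: 755 mL = 0.755 L.
sodium bicarbonate: dilute stock: 2.18 mM × 755 mL ÷ 37.4 mM = 44.008 mL
ampicillin: dilute stock: 174 µg/mL × 755 mL ÷ 78100 µg/mL = 1.682 mL
L-cysteine hydrochloride: 0.916 g/L × 0.755 L = 0.692 g
L-leucine: 0.275 g/L × 0.755 L = 0.207625 g = 207.625 mg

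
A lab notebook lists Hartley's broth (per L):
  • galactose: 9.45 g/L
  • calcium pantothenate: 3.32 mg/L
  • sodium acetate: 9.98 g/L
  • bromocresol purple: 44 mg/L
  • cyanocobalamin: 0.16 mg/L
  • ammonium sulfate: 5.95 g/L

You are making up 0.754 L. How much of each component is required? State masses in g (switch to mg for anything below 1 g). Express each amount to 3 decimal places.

galactose 7.125 g; calcium pantothenate 2.503 mg; sodium acetate 7.525 g; bromocresol purple 33.176 mg; cyanocobalamin 0.121 mg; ammonium sulfate 4.486 g

Working volume: 0.754 L.
galactose: 9.45 g/L × 0.754 L = 7.125 g
calcium pantothenate: 3.32 mg/L × 0.754 L = 2.503 mg
sodium acetate: 9.98 g/L × 0.754 L = 7.525 g
bromocresol purple: 44 mg/L × 0.754 L = 33.176 mg
cyanocobalamin: 0.16 mg/L × 0.754 L = 0.121 mg
ammonium sulfate: 5.95 g/L × 0.754 L = 4.486 g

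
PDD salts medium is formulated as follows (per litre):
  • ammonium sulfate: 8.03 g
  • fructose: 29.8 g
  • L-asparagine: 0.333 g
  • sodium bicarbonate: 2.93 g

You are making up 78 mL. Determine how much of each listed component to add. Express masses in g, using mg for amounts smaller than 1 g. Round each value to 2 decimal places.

ammonium sulfate 626.34 mg; fructose 2.32 g; L-asparagine 25.97 mg; sodium bicarbonate 228.54 mg

Scale factor = 78 mL / 1000 mL = 0.078.
ammonium sulfate: 8.03 g × (78 mL / 1000 mL) = 0.62634 g = 626.34 mg
fructose: 29.8 g × (78 mL / 1000 mL) = 2.32 g
L-asparagine: 0.333 g × (78 mL / 1000 mL) = 0.025974 g = 25.97 mg
sodium bicarbonate: 2.93 g × (78 mL / 1000 mL) = 0.22854 g = 228.54 mg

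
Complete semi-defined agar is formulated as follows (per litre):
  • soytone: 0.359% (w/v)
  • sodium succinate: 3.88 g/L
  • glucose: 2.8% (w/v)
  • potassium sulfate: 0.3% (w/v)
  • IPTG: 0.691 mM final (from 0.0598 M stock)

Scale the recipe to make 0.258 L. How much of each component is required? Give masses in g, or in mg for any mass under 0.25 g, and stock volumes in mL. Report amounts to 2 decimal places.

Working volume: 0.258 L.
soytone: 0.359 g per 100 mL × 258 mL ÷ 100 = 0.93 g
sodium succinate: 3.88 g/L × 0.258 L = 1.00 g
glucose: 2.8 g per 100 mL × 258 mL ÷ 100 = 7.22 g
potassium sulfate: 0.3% w/v = 3 g/L → 3 × 0.258 L = 0.77 g
IPTG: C1V1 = C2V2 → 0.691 mM × 258 mL ÷ 59.8 mM = 2.98 mL

soytone 0.93 g; sodium succinate 1.00 g; glucose 7.22 g; potassium sulfate 0.77 g; IPTG 2.98 mL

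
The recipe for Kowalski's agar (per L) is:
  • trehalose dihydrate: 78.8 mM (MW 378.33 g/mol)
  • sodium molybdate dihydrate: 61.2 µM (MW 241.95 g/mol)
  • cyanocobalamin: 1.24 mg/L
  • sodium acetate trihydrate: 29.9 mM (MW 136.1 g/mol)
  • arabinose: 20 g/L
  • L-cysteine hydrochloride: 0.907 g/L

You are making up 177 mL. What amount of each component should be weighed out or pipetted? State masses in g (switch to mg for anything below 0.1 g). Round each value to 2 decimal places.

Working volume: 177 mL = 0.177 L.
trehalose dihydrate: 78.8 mmol/L × 378.33 g/mol × 0.177 L ÷ 1000 = 5.28 g
sodium molybdate dihydrate: 61.2 µmol/L × 241.95 g/mol × 0.177 L ÷ 1000 = 2.62 mg
cyanocobalamin: 1.24 mg/L × 0.177 L = 0.22 mg
sodium acetate trihydrate: 29.9 mmol/L × 136.1 g/mol × 0.177 L ÷ 1000 = 0.72 g
arabinose: 20 g/L × 0.177 L = 3.54 g
L-cysteine hydrochloride: 0.907 g/L × 0.177 L = 0.16 g

trehalose dihydrate 5.28 g; sodium molybdate dihydrate 2.62 mg; cyanocobalamin 0.22 mg; sodium acetate trihydrate 0.72 g; arabinose 3.54 g; L-cysteine hydrochloride 0.16 g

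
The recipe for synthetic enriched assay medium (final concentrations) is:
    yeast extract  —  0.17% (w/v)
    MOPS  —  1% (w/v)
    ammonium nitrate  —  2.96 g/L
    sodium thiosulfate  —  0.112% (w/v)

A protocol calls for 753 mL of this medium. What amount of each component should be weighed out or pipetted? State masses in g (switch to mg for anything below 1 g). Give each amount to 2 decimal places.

Working volume: 753 mL = 0.753 L.
yeast extract: 0.17 g per 100 mL × 753 mL ÷ 100 = 1.28 g
MOPS: 1 g per 100 mL × 753 mL ÷ 100 = 7.53 g
ammonium nitrate: 2.96 g/L × 0.753 L = 2.23 g
sodium thiosulfate: 0.112 g per 100 mL × 753 mL ÷ 100 = 0.84336 g = 843.36 mg

yeast extract 1.28 g; MOPS 7.53 g; ammonium nitrate 2.23 g; sodium thiosulfate 843.36 mg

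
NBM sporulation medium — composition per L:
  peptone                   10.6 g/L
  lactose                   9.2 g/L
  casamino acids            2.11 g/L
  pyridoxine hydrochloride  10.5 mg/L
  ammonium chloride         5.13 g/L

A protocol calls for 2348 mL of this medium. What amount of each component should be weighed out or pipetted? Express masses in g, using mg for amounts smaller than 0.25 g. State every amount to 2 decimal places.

Working volume: 2348 mL = 2.348 L.
peptone: 10.6 g/L × 2.348 L = 24.89 g
lactose: 9.2 g/L × 2.348 L = 21.60 g
casamino acids: 2.11 g/L × 2.348 L = 4.95 g
pyridoxine hydrochloride: 10.5 mg/L × 2.348 L = 24.65 mg
ammonium chloride: 5.13 g/L × 2.348 L = 12.05 g

peptone 24.89 g; lactose 21.60 g; casamino acids 4.95 g; pyridoxine hydrochloride 24.65 mg; ammonium chloride 12.05 g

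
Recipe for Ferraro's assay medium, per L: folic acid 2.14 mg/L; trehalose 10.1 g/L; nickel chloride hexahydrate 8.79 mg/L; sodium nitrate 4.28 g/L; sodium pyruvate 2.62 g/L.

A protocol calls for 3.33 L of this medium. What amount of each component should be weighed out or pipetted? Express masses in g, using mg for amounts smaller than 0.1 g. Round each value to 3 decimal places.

Scale factor relative to 1 L: 3.33.
folic acid: 2.14 mg/L × 3.33 L = 7.126 mg
trehalose: 10.1 g/L × 3.33 L = 33.633 g
nickel chloride hexahydrate: 8.79 mg/L × 3.33 L = 29.271 mg
sodium nitrate: 4.28 g/L × 3.33 L = 14.252 g
sodium pyruvate: 2.62 g/L × 3.33 L = 8.725 g

folic acid 7.126 mg; trehalose 33.633 g; nickel chloride hexahydrate 29.271 mg; sodium nitrate 14.252 g; sodium pyruvate 8.725 g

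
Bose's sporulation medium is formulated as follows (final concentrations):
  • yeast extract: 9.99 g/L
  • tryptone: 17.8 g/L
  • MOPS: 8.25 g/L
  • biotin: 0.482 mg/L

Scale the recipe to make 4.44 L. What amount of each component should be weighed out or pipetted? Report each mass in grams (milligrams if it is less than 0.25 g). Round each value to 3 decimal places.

yeast extract 44.356 g; tryptone 79.032 g; MOPS 36.630 g; biotin 2.140 mg

Working volume: 4.44 L.
yeast extract: 9.99 g/L × 4.44 L = 44.356 g
tryptone: 17.8 g/L × 4.44 L = 79.032 g
MOPS: 8.25 g/L × 4.44 L = 36.630 g
biotin: 0.482 mg/L × 4.44 L = 2.140 mg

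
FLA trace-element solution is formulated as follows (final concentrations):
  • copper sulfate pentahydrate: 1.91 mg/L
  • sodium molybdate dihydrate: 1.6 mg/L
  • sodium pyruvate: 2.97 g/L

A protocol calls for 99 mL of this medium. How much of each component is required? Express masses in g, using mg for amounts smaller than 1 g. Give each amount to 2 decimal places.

Scale factor relative to 1 L: 0.099.
copper sulfate pentahydrate: 1.91 mg/L × 0.099 L = 0.19 mg
sodium molybdate dihydrate: 1.6 mg/L × 0.099 L = 0.16 mg
sodium pyruvate: 2.97 g/L × 0.099 L = 0.29403 g = 294.03 mg

copper sulfate pentahydrate 0.19 mg; sodium molybdate dihydrate 0.16 mg; sodium pyruvate 294.03 mg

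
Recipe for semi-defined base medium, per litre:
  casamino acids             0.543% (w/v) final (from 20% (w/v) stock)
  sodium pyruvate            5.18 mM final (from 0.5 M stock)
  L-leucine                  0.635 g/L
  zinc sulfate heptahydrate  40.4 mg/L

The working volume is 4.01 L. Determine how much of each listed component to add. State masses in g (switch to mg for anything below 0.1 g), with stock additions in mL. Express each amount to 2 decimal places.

casamino acids 108.87 mL; sodium pyruvate 41.54 mL; L-leucine 2.55 g; zinc sulfate heptahydrate 0.16 g

Scale factor relative to 1 L: 4.01.
casamino acids: C1V1 = C2V2 → 0.543% ÷ 20% × 4010 mL = 108.87 mL
sodium pyruvate: V = C2·V2/C1 = 5.18 mM × 4010 mL ÷ 500 mM = 41.54 mL
L-leucine: 0.635 g/L × 4.01 L = 2.55 g
zinc sulfate heptahydrate: 40.4 mg/L × 4.01 L = 162.004 mg = 0.16 g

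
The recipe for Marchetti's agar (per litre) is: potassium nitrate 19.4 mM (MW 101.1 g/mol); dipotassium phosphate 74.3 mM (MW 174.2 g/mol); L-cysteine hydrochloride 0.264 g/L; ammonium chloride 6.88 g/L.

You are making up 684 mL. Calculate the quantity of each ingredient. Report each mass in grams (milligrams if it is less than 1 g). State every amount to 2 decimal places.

Working volume: 684 mL = 0.684 L.
potassium nitrate: 19.4 mmol/L × 101.1 g/mol × 0.684 L ÷ 1000 = 1.34 g
dipotassium phosphate: 74.3 mmol/L × 174.2 g/mol × 0.684 L ÷ 1000 = 8.85 g
L-cysteine hydrochloride: 0.264 g/L × 0.684 L = 0.180576 g = 180.58 mg
ammonium chloride: 6.88 g/L × 0.684 L = 4.71 g

potassium nitrate 1.34 g; dipotassium phosphate 8.85 g; L-cysteine hydrochloride 180.58 mg; ammonium chloride 4.71 g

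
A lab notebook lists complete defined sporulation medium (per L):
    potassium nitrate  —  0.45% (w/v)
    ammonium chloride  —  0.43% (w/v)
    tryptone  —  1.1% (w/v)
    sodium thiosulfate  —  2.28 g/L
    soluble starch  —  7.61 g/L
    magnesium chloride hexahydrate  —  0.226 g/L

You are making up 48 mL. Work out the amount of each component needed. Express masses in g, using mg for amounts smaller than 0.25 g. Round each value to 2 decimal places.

Target volume = 48 mL = 0.048 L.
potassium nitrate: 0.45 g per 100 mL × 48 mL ÷ 100 = 0.216 g = 216.00 mg
ammonium chloride: 0.43% w/v = 4.3 g/L → 4.3 × 0.048 L = 0.2064 g = 206.40 mg
tryptone: 1.1% w/v = 11 g/L → 11 × 0.048 L = 0.53 g
sodium thiosulfate: 2.28 g/L × 0.048 L = 0.10944 g = 109.44 mg
soluble starch: 7.61 g/L × 0.048 L = 0.37 g
magnesium chloride hexahydrate: 0.226 g/L × 0.048 L = 0.010848 g = 10.85 mg

potassium nitrate 216.00 mg; ammonium chloride 206.40 mg; tryptone 0.53 g; sodium thiosulfate 109.44 mg; soluble starch 0.37 g; magnesium chloride hexahydrate 10.85 mg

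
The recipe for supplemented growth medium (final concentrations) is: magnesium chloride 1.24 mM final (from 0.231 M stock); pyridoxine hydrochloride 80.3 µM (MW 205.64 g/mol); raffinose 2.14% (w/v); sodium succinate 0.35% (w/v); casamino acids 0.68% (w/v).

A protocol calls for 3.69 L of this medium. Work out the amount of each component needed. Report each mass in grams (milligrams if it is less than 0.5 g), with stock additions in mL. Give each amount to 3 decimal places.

Working volume: 3.69 L.
magnesium chloride: dilute stock: 1.24 mM × 3690 mL ÷ 231 mM = 19.808 mL
pyridoxine hydrochloride: 80.3 µmol/L × 205.64 g/mol × 3.69 L ÷ 1000 = 60.933 mg
raffinose: 2.14 g per 100 mL × 3690 mL ÷ 100 = 78.966 g
sodium succinate: 0.35 g per 100 mL × 3690 mL ÷ 100 = 12.915 g
casamino acids: 0.68 g per 100 mL × 3690 mL ÷ 100 = 25.092 g

magnesium chloride 19.808 mL; pyridoxine hydrochloride 60.933 mg; raffinose 78.966 g; sodium succinate 12.915 g; casamino acids 25.092 g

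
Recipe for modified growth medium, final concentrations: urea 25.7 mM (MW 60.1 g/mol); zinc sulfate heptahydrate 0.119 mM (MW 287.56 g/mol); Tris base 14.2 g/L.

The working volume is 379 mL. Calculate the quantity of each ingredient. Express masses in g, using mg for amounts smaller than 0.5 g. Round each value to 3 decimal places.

urea 0.585 g; zinc sulfate heptahydrate 12.969 mg; Tris base 5.382 g

Working volume: 379 mL = 0.379 L.
urea: 25.7 mmol/L × 60.1 g/mol × 0.379 L ÷ 1000 = 0.585 g
zinc sulfate heptahydrate: 0.119 mmol/L × 287.56 mg/mmol × 0.379 L = 12.969 mg
Tris base: 14.2 g/L × 0.379 L = 5.382 g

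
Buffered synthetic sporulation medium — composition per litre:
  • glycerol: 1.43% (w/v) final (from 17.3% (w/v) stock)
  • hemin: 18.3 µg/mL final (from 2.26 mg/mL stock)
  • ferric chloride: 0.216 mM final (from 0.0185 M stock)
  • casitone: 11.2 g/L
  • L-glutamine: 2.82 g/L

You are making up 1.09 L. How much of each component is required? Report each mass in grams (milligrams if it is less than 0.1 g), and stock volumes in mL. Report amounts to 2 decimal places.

glycerol 90.10 mL; hemin 8.83 mL; ferric chloride 12.73 mL; casitone 12.21 g; L-glutamine 3.07 g

Working volume: 1.09 L.
glycerol: dilute stock: 1.43% ÷ 17.3% × 1090 mL = 90.10 mL
hemin: V = C2·V2/C1 = 18.3 µg/mL × 1090 mL ÷ 2260 µg/mL = 8.83 mL
ferric chloride: dilute stock: 0.216 mM × 1090 mL ÷ 18.5 mM = 12.73 mL
casitone: 11.2 g/L × 1.09 L = 12.21 g
L-glutamine: 2.82 g/L × 1.09 L = 3.07 g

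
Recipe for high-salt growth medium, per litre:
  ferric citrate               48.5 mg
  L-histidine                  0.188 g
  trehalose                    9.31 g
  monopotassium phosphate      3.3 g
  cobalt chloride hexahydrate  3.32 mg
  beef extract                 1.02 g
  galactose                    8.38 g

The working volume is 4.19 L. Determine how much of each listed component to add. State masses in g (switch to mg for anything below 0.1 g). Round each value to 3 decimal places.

ferric citrate 0.203 g; L-histidine 0.788 g; trehalose 39.009 g; monopotassium phosphate 13.827 g; cobalt chloride hexahydrate 13.911 mg; beef extract 4.274 g; galactose 35.112 g

Ratio of target to recipe volume: 4190 / 1000 = 4.19.
ferric citrate: 48.5 mg × (4190 mL / 1000 mL) = 203.215 mg = 0.203 g
L-histidine: 0.188 g × (4190 mL / 1000 mL) = 0.788 g
trehalose: 9.31 g × (4190 mL / 1000 mL) = 39.009 g
monopotassium phosphate: 3.3 g × (4190 mL / 1000 mL) = 13.827 g
cobalt chloride hexahydrate: 3.32 mg × (4190 mL / 1000 mL) = 13.911 mg
beef extract: 1.02 g × (4190 mL / 1000 mL) = 4.274 g
galactose: 8.38 g × (4190 mL / 1000 mL) = 35.112 g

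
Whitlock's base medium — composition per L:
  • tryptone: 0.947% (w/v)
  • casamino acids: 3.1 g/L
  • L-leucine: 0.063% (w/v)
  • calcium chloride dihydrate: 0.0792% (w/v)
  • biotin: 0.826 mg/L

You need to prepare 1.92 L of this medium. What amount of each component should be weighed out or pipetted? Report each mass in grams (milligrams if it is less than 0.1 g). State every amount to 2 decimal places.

Working volume: 1.92 L.
tryptone: 0.947 g per 100 mL × 1920 mL ÷ 100 = 18.18 g
casamino acids: 3.1 g/L × 1.92 L = 5.95 g
L-leucine: 0.063% w/v = 0.63 g/L → 0.63 × 1.92 L = 1.21 g
calcium chloride dihydrate: 0.0792 g per 100 mL × 1920 mL ÷ 100 = 1.52 g
biotin: 0.826 mg/L × 1.92 L = 1.59 mg

tryptone 18.18 g; casamino acids 5.95 g; L-leucine 1.21 g; calcium chloride dihydrate 1.52 g; biotin 1.59 mg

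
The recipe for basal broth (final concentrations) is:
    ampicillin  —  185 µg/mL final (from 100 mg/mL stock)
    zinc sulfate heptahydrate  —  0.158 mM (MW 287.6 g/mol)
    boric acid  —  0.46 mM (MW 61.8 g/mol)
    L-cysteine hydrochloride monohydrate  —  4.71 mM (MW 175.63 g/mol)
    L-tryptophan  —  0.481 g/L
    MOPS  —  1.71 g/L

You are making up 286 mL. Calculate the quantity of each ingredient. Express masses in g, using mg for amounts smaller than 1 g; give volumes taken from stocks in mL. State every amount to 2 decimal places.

ampicillin 0.53 mL; zinc sulfate heptahydrate 13.00 mg; boric acid 8.13 mg; L-cysteine hydrochloride monohydrate 236.58 mg; L-tryptophan 137.57 mg; MOPS 489.06 mg

Working volume: 286 mL = 0.286 L.
ampicillin: C1V1 = C2V2 → 185 µg/mL × 286 mL ÷ 100000 µg/mL = 0.53 mL
zinc sulfate heptahydrate: 0.158 mmol/L × 287.6 mg/mmol × 0.286 L = 13.00 mg
boric acid: 0.46 mmol/L × 61.8 mg/mmol × 0.286 L = 8.13 mg
L-cysteine hydrochloride monohydrate: 4.71 mmol/L × 175.63 mg/mmol × 0.286 L = 236.58 mg
L-tryptophan: 0.481 g/L × 0.286 L = 0.137566 g = 137.57 mg
MOPS: 1.71 g/L × 0.286 L = 0.48906 g = 489.06 mg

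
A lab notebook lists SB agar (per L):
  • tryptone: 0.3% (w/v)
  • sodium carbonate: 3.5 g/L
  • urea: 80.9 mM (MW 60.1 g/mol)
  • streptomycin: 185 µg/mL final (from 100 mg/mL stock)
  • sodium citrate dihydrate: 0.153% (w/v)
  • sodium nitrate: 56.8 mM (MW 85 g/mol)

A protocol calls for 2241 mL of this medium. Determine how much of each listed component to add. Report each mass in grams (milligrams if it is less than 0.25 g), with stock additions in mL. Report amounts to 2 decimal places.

Target volume = 2241 mL = 2.241 L.
tryptone: 0.3% w/v = 3 g/L → 3 × 2.241 L = 6.72 g
sodium carbonate: 3.5 g/L × 2.241 L = 7.84 g
urea: 80.9 mmol/L × 60.1 g/mol × 2.241 L ÷ 1000 = 10.90 g
streptomycin: dilute stock: 185 µg/mL × 2241 mL ÷ 100000 µg/mL = 4.15 mL
sodium citrate dihydrate: 0.153% w/v = 1.53 g/L → 1.53 × 2.241 L = 3.43 g
sodium nitrate: 56.8 mmol/L × 85 g/mol × 2.241 L ÷ 1000 = 10.82 g

tryptone 6.72 g; sodium carbonate 7.84 g; urea 10.90 g; streptomycin 4.15 mL; sodium citrate dihydrate 3.43 g; sodium nitrate 10.82 g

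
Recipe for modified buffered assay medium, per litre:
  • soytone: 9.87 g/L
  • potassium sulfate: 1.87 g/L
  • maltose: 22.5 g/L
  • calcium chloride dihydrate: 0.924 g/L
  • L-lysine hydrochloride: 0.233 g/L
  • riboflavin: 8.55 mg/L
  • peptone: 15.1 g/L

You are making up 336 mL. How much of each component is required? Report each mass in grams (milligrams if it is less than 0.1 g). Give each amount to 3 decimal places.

Working volume: 336 mL = 0.336 L.
soytone: 9.87 g/L × 0.336 L = 3.316 g
potassium sulfate: 1.87 g/L × 0.336 L = 0.628 g
maltose: 22.5 g/L × 0.336 L = 7.560 g
calcium chloride dihydrate: 0.924 g/L × 0.336 L = 0.310 g
L-lysine hydrochloride: 0.233 g/L × 0.336 L = 0.078288 g = 78.288 mg
riboflavin: 8.55 mg/L × 0.336 L = 2.873 mg
peptone: 15.1 g/L × 0.336 L = 5.074 g

soytone 3.316 g; potassium sulfate 0.628 g; maltose 7.560 g; calcium chloride dihydrate 0.310 g; L-lysine hydrochloride 78.288 mg; riboflavin 2.873 mg; peptone 5.074 g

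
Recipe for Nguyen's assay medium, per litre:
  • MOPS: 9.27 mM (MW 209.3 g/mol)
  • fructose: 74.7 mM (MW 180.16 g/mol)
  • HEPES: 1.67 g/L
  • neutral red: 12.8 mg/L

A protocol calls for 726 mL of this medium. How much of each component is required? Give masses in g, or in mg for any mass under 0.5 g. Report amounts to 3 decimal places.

MOPS 1.409 g; fructose 9.770 g; HEPES 1.212 g; neutral red 9.293 mg

Working volume: 726 mL = 0.726 L.
MOPS: 9.27 mmol/L × 209.3 g/mol × 0.726 L ÷ 1000 = 1.409 g
fructose: 74.7 mmol/L × 180.16 g/mol × 0.726 L ÷ 1000 = 9.770 g
HEPES: 1.67 g/L × 0.726 L = 1.212 g
neutral red: 12.8 mg/L × 0.726 L = 9.293 mg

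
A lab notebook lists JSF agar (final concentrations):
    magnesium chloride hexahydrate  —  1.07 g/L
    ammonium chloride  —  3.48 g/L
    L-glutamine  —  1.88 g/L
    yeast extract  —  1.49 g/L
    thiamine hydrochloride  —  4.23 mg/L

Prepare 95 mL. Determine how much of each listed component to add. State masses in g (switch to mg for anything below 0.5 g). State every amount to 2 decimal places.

Scale factor relative to 1 L: 0.095.
magnesium chloride hexahydrate: 1.07 g/L × 0.095 L = 0.10165 g = 101.65 mg
ammonium chloride: 3.48 g/L × 0.095 L = 0.3306 g = 330.60 mg
L-glutamine: 1.88 g/L × 0.095 L = 0.1786 g = 178.60 mg
yeast extract: 1.49 g/L × 0.095 L = 0.14155 g = 141.55 mg
thiamine hydrochloride: 4.23 mg/L × 0.095 L = 0.40 mg

magnesium chloride hexahydrate 101.65 mg; ammonium chloride 330.60 mg; L-glutamine 178.60 mg; yeast extract 141.55 mg; thiamine hydrochloride 0.40 mg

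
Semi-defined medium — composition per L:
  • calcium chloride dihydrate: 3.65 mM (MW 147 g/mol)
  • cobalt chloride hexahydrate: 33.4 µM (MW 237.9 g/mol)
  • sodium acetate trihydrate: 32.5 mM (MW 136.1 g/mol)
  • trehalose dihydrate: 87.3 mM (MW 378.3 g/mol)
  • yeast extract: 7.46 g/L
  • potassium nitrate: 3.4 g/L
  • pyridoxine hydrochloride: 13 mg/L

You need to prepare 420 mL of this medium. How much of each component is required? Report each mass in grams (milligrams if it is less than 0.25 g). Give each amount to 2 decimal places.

Target volume = 420 mL = 0.42 L.
calcium chloride dihydrate: 3.65 mmol/L × 147 mg/mmol × 0.42 L = 225.35 mg
cobalt chloride hexahydrate: 33.4 µmol/L × 237.9 g/mol × 0.42 L ÷ 1000 = 3.34 mg
sodium acetate trihydrate: 32.5 mmol/L × 136.1 g/mol × 0.42 L ÷ 1000 = 1.86 g
trehalose dihydrate: 87.3 mmol/L × 378.3 g/mol × 0.42 L ÷ 1000 = 13.87 g
yeast extract: 7.46 g/L × 0.42 L = 3.13 g
potassium nitrate: 3.4 g/L × 0.42 L = 1.43 g
pyridoxine hydrochloride: 13 mg/L × 0.42 L = 5.46 mg

calcium chloride dihydrate 225.35 mg; cobalt chloride hexahydrate 3.34 mg; sodium acetate trihydrate 1.86 g; trehalose dihydrate 13.87 g; yeast extract 3.13 g; potassium nitrate 1.43 g; pyridoxine hydrochloride 5.46 mg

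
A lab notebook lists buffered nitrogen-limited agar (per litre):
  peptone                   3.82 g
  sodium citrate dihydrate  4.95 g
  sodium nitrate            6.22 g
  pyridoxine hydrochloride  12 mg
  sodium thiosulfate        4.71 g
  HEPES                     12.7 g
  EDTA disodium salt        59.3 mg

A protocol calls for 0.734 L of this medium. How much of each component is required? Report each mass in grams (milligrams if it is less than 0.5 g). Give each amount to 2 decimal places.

Scale factor = 734 mL / 1000 mL = 0.734.
peptone: 3.82 g × (734 mL / 1000 mL) = 2.80 g
sodium citrate dihydrate: 4.95 g × (734 mL / 1000 mL) = 3.63 g
sodium nitrate: 6.22 g × (734 mL / 1000 mL) = 4.57 g
pyridoxine hydrochloride: 12 mg × (734 mL / 1000 mL) = 8.81 mg
sodium thiosulfate: 4.71 g × (734 mL / 1000 mL) = 3.46 g
HEPES: 12.7 g × (734 mL / 1000 mL) = 9.32 g
EDTA disodium salt: 59.3 mg × (734 mL / 1000 mL) = 43.53 mg

peptone 2.80 g; sodium citrate dihydrate 3.63 g; sodium nitrate 4.57 g; pyridoxine hydrochloride 8.81 mg; sodium thiosulfate 3.46 g; HEPES 9.32 g; EDTA disodium salt 43.53 mg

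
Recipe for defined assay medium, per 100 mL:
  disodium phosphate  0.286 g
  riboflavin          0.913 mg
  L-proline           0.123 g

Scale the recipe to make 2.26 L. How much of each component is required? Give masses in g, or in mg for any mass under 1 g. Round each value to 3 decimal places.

Ratio of target to recipe volume: 2260 / 100 = 22.6.
disodium phosphate: 0.286 g × (2260 mL / 100 mL) = 6.464 g
riboflavin: 0.913 mg × (2260 mL / 100 mL) = 20.634 mg
L-proline: 0.123 g × (2260 mL / 100 mL) = 2.780 g

disodium phosphate 6.464 g; riboflavin 20.634 mg; L-proline 2.780 g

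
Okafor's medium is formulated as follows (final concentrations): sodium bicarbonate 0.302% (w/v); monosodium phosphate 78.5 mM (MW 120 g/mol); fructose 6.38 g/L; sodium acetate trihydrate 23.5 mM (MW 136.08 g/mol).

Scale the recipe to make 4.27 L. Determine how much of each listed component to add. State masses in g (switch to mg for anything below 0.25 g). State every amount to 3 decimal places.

sodium bicarbonate 12.895 g; monosodium phosphate 40.223 g; fructose 27.243 g; sodium acetate trihydrate 13.655 g

Working volume: 4.27 L.
sodium bicarbonate: 0.302% w/v = 3.02 g/L → 3.02 × 4.27 L = 12.895 g
monosodium phosphate: 78.5 mmol/L × 120 g/mol × 4.27 L ÷ 1000 = 40.223 g
fructose: 6.38 g/L × 4.27 L = 27.243 g
sodium acetate trihydrate: 23.5 mmol/L × 136.08 g/mol × 4.27 L ÷ 1000 = 13.655 g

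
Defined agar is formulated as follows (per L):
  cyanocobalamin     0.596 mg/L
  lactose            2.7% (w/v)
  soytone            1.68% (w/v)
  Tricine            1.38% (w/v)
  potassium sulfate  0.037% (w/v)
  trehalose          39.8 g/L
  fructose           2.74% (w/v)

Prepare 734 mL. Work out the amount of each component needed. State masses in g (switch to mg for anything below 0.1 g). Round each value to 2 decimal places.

cyanocobalamin 0.44 mg; lactose 19.82 g; soytone 12.33 g; Tricine 10.13 g; potassium sulfate 0.27 g; trehalose 29.21 g; fructose 20.11 g

Target volume = 734 mL = 0.734 L.
cyanocobalamin: 0.596 mg/L × 0.734 L = 0.44 mg
lactose: 2.7% w/v = 27 g/L → 27 × 0.734 L = 19.82 g
soytone: 1.68% w/v = 16.8 g/L → 16.8 × 0.734 L = 12.33 g
Tricine: 1.38% w/v = 13.8 g/L → 13.8 × 0.734 L = 10.13 g
potassium sulfate: 0.037% w/v = 0.37 g/L → 0.37 × 0.734 L = 0.27 g
trehalose: 39.8 g/L × 0.734 L = 29.21 g
fructose: 2.74 g per 100 mL × 734 mL ÷ 100 = 20.11 g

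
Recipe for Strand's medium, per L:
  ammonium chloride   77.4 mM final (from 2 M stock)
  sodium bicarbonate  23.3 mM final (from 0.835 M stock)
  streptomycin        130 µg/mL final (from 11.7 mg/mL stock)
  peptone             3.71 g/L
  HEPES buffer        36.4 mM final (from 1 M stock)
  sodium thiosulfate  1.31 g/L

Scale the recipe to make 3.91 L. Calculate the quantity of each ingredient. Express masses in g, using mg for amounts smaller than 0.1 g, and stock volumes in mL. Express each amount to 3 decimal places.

Working volume: 3.91 L.
ammonium chloride: C1V1 = C2V2 → 77.4 mM × 3910 mL ÷ 2000 mM = 151.317 mL
sodium bicarbonate: C1V1 = C2V2 → 23.3 mM × 3910 mL ÷ 835 mM = 109.105 mL
streptomycin: dilute stock: 130 µg/mL × 3910 mL ÷ 11700 µg/mL = 43.444 mL
peptone: 3.71 g/L × 3.91 L = 14.506 g
HEPES buffer: dilute stock: 36.4 mM × 3910 mL ÷ 1000 mM = 142.324 mL
sodium thiosulfate: 1.31 g/L × 3.91 L = 5.122 g

ammonium chloride 151.317 mL; sodium bicarbonate 109.105 mL; streptomycin 43.444 mL; peptone 14.506 g; HEPES buffer 142.324 mL; sodium thiosulfate 5.122 g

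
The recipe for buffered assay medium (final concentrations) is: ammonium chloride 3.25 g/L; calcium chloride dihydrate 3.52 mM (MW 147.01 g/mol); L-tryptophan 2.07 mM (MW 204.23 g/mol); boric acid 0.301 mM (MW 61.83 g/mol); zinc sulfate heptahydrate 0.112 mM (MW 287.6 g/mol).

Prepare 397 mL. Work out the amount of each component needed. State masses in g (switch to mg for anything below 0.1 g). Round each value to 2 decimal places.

Target volume = 397 mL = 0.397 L.
ammonium chloride: 3.25 g/L × 0.397 L = 1.29 g
calcium chloride dihydrate: 3.52 mmol/L × 147.01 g/mol × 0.397 L ÷ 1000 = 0.21 g
L-tryptophan: 2.07 mmol/L × 204.23 g/mol × 0.397 L ÷ 1000 = 0.17 g
boric acid: 0.301 mmol/L × 61.83 mg/mmol × 0.397 L = 7.39 mg
zinc sulfate heptahydrate: 0.112 mmol/L × 287.6 mg/mmol × 0.397 L = 12.79 mg

ammonium chloride 1.29 g; calcium chloride dihydrate 0.21 g; L-tryptophan 0.17 g; boric acid 7.39 mg; zinc sulfate heptahydrate 12.79 mg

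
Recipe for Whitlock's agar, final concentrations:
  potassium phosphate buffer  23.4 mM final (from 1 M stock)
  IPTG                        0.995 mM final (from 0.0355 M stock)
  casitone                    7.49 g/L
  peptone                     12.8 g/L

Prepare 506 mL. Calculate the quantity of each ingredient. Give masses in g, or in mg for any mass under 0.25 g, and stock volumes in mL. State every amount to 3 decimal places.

Working volume: 506 mL = 0.506 L.
potassium phosphate buffer: C1V1 = C2V2 → 23.4 mM × 506 mL ÷ 1000 mM = 11.840 mL
IPTG: dilute stock: 0.995 mM × 506 mL ÷ 35.5 mM = 14.182 mL
casitone: 7.49 g/L × 0.506 L = 3.790 g
peptone: 12.8 g/L × 0.506 L = 6.477 g

potassium phosphate buffer 11.840 mL; IPTG 14.182 mL; casitone 3.790 g; peptone 6.477 g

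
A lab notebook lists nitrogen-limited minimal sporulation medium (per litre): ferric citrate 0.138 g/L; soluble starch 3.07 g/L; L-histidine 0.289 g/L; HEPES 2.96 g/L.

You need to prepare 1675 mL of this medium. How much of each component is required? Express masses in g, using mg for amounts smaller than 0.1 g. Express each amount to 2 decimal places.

ferric citrate 0.23 g; soluble starch 5.14 g; L-histidine 0.48 g; HEPES 4.96 g

Scale factor relative to 1 L: 1.675.
ferric citrate: 0.138 g/L × 1.675 L = 0.23 g
soluble starch: 3.07 g/L × 1.675 L = 5.14 g
L-histidine: 0.289 g/L × 1.675 L = 0.48 g
HEPES: 2.96 g/L × 1.675 L = 4.96 g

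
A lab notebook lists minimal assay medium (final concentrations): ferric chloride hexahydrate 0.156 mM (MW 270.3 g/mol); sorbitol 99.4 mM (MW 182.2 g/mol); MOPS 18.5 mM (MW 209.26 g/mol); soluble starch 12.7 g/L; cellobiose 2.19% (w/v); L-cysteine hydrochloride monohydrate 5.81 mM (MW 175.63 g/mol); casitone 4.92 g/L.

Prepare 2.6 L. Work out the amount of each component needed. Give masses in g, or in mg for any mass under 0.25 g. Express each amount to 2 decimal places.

ferric chloride hexahydrate 109.63 mg; sorbitol 47.09 g; MOPS 10.07 g; soluble starch 33.02 g; cellobiose 56.94 g; L-cysteine hydrochloride monohydrate 2.65 g; casitone 12.79 g

Scale factor relative to 1 L: 2.6.
ferric chloride hexahydrate: 0.156 mmol/L × 270.3 mg/mmol × 2.6 L = 109.63 mg
sorbitol: 99.4 mmol/L × 182.2 g/mol × 2.6 L ÷ 1000 = 47.09 g
MOPS: 18.5 mmol/L × 209.26 g/mol × 2.6 L ÷ 1000 = 10.07 g
soluble starch: 12.7 g/L × 2.6 L = 33.02 g
cellobiose: 2.19 g per 100 mL × 2600 mL ÷ 100 = 56.94 g
L-cysteine hydrochloride monohydrate: 5.81 mmol/L × 175.63 g/mol × 2.6 L ÷ 1000 = 2.65 g
casitone: 4.92 g/L × 2.6 L = 12.79 g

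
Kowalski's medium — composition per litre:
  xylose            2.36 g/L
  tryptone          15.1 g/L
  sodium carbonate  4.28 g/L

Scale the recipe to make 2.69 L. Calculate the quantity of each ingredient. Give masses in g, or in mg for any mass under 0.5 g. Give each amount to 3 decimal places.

xylose 6.348 g; tryptone 40.619 g; sodium carbonate 11.513 g

Scale factor relative to 1 L: 2.69.
xylose: 2.36 g/L × 2.69 L = 6.348 g
tryptone: 15.1 g/L × 2.69 L = 40.619 g
sodium carbonate: 4.28 g/L × 2.69 L = 11.513 g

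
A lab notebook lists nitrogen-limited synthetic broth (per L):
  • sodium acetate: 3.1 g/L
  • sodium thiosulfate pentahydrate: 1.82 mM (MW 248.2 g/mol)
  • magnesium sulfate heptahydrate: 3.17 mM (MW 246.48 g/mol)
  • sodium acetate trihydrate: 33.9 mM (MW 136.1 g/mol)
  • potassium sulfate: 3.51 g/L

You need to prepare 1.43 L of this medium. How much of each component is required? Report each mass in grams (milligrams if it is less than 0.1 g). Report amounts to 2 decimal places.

sodium acetate 4.43 g; sodium thiosulfate pentahydrate 0.65 g; magnesium sulfate heptahydrate 1.12 g; sodium acetate trihydrate 6.60 g; potassium sulfate 5.02 g

Scale factor relative to 1 L: 1.43.
sodium acetate: 3.1 g/L × 1.43 L = 4.43 g
sodium thiosulfate pentahydrate: 1.82 mmol/L × 248.2 g/mol × 1.43 L ÷ 1000 = 0.65 g
magnesium sulfate heptahydrate: 3.17 mmol/L × 246.48 g/mol × 1.43 L ÷ 1000 = 1.12 g
sodium acetate trihydrate: 33.9 mmol/L × 136.1 g/mol × 1.43 L ÷ 1000 = 6.60 g
potassium sulfate: 3.51 g/L × 1.43 L = 5.02 g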